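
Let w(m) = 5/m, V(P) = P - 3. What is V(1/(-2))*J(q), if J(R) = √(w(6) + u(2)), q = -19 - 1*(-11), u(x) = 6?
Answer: -7*√246/12 ≈ -9.1492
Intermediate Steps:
V(P) = -3 + P
q = -8 (q = -19 + 11 = -8)
J(R) = √246/6 (J(R) = √(5/6 + 6) = √(5*(⅙) + 6) = √(⅚ + 6) = √(41/6) = √246/6)
V(1/(-2))*J(q) = (-3 + 1/(-2))*(√246/6) = (-3 - ½)*(√246/6) = -7*√246/12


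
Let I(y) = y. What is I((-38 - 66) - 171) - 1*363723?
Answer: -363998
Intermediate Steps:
I((-38 - 66) - 171) - 1*363723 = ((-38 - 66) - 171) - 1*363723 = (-104 - 171) - 363723 = -275 - 363723 = -363998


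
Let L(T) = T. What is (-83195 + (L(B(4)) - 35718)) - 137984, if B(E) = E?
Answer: -256893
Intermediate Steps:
(-83195 + (L(B(4)) - 35718)) - 137984 = (-83195 + (4 - 35718)) - 137984 = (-83195 - 35714) - 137984 = -118909 - 137984 = -256893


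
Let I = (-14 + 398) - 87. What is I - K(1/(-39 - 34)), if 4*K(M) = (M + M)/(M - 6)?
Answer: 260765/878 ≈ 297.00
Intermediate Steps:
K(M) = M/(2*(-6 + M)) (K(M) = ((M + M)/(M - 6))/4 = ((2*M)/(-6 + M))/4 = (2*M/(-6 + M))/4 = M/(2*(-6 + M)))
I = 297 (I = 384 - 87 = 297)
I - K(1/(-39 - 34)) = 297 - 1/(2*(-39 - 34)*(-6 + 1/(-39 - 34))) = 297 - 1/(2*(-73)*(-6 + 1/(-73))) = 297 - (-1)/(2*73*(-6 - 1/73)) = 297 - (-1)/(2*73*(-439/73)) = 297 - (-1)*(-73)/(2*73*439) = 297 - 1*1/878 = 297 - 1/878 = 260765/878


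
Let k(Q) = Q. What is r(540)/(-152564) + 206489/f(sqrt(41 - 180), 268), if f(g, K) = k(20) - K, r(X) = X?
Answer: -7875730429/9458968 ≈ -832.62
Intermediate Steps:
f(g, K) = 20 - K
r(540)/(-152564) + 206489/f(sqrt(41 - 180), 268) = 540/(-152564) + 206489/(20 - 1*268) = 540*(-1/152564) + 206489/(20 - 268) = -135/38141 + 206489/(-248) = -135/38141 + 206489*(-1/248) = -135/38141 - 206489/248 = -7875730429/9458968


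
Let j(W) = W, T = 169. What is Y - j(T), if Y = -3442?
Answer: -3611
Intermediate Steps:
Y - j(T) = -3442 - 1*169 = -3442 - 169 = -3611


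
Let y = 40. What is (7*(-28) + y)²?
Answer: 24336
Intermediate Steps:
(7*(-28) + y)² = (7*(-28) + 40)² = (-196 + 40)² = (-156)² = 24336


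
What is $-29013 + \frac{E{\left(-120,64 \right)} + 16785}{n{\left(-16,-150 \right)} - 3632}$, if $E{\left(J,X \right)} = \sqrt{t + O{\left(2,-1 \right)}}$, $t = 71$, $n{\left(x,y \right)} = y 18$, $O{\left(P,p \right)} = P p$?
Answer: $- \frac{183727101}{6332} - \frac{\sqrt{69}}{6332} \approx -29016.0$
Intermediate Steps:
$n{\left(x,y \right)} = 18 y$
$E{\left(J,X \right)} = \sqrt{69}$ ($E{\left(J,X \right)} = \sqrt{71 + 2 \left(-1\right)} = \sqrt{71 - 2} = \sqrt{69}$)
$-29013 + \frac{E{\left(-120,64 \right)} + 16785}{n{\left(-16,-150 \right)} - 3632} = -29013 + \frac{\sqrt{69} + 16785}{18 \left(-150\right) - 3632} = -29013 + \frac{16785 + \sqrt{69}}{-2700 - 3632} = -29013 + \frac{16785 + \sqrt{69}}{-6332} = -29013 + \left(16785 + \sqrt{69}\right) \left(- \frac{1}{6332}\right) = -29013 - \left(\frac{16785}{6332} + \frac{\sqrt{69}}{6332}\right) = - \frac{183727101}{6332} - \frac{\sqrt{69}}{6332}$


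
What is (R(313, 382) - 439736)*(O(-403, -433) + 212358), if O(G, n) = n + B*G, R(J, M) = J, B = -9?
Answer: -94718506496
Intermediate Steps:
O(G, n) = n - 9*G
(R(313, 382) - 439736)*(O(-403, -433) + 212358) = (313 - 439736)*((-433 - 9*(-403)) + 212358) = -439423*((-433 + 3627) + 212358) = -439423*(3194 + 212358) = -439423*215552 = -94718506496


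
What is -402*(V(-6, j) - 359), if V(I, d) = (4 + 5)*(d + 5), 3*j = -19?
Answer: 149142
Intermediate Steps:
j = -19/3 (j = (1/3)*(-19) = -19/3 ≈ -6.3333)
V(I, d) = 45 + 9*d (V(I, d) = 9*(5 + d) = 45 + 9*d)
-402*(V(-6, j) - 359) = -402*((45 + 9*(-19/3)) - 359) = -402*((45 - 57) - 359) = -402*(-12 - 359) = -402*(-371) = 149142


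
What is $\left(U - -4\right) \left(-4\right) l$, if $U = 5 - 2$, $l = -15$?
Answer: $420$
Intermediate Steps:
$U = 3$
$\left(U - -4\right) \left(-4\right) l = \left(3 - -4\right) \left(-4\right) \left(-15\right) = \left(3 + 4\right) \left(-4\right) \left(-15\right) = 7 \left(-4\right) \left(-15\right) = \left(-28\right) \left(-15\right) = 420$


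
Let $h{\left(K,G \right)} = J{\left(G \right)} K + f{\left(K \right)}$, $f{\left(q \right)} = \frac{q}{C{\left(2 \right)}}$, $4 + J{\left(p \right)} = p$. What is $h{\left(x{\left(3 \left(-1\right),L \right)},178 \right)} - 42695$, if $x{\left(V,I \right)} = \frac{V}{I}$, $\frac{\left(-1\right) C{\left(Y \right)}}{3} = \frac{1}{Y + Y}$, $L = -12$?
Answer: $- \frac{255911}{6} \approx -42652.0$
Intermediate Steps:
$C{\left(Y \right)} = - \frac{3}{2 Y}$ ($C{\left(Y \right)} = - \frac{3}{Y + Y} = - \frac{3}{2 Y}$)
$J{\left(p \right)} = -4 + p$
$f{\left(q \right)} = - \frac{4 q}{3}$ ($f{\left(q \right)} = \frac{q}{\left(- \frac{3}{2}\right) \frac{1}{2}} = \frac{q}{- \frac{3}{4}} = q \left(- \frac{4}{3}\right) = - \frac{4 q}{3}$)
$h{\left(K,G \right)} = - \frac{4 K}{3} + K \left(-4 + G\right)$ ($h{\left(K,G \right)} = \left(-4 + G\right) K - \frac{4 K}{3} = K \left(-4 + G\right) - \frac{4 K}{3} = - \frac{4 K}{3} + K \left(-4 + G\right)$)
$h{\left(x{\left(3 \left(-1\right),L \right)},178 \right)} - 42695 = \frac{\frac{3 \left(-1\right)}{-12} \left(-16 + 3 \cdot 178\right)}{3} - 42695 = \frac{\left(-3\right) \left(- \frac{1}{12}\right) \left(-16 + 534\right)}{3} - 42695 = \frac{1}{3} \cdot \frac{1}{4} \cdot 518 - 42695 = \frac{259}{6} - 42695 = - \frac{255911}{6}$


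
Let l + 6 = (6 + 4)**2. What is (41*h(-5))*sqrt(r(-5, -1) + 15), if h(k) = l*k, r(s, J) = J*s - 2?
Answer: -57810*sqrt(2) ≈ -81756.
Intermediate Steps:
l = 94 (l = -6 + (6 + 4)**2 = -6 + 10**2 = -6 + 100 = 94)
r(s, J) = -2 + J*s
h(k) = 94*k
(41*h(-5))*sqrt(r(-5, -1) + 15) = (41*(94*(-5)))*sqrt((-2 - 1*(-5)) + 15) = (41*(-470))*sqrt((-2 + 5) + 15) = -19270*sqrt(3 + 15) = -57810*sqrt(2)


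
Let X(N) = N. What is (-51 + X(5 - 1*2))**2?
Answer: 2304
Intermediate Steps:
(-51 + X(5 - 1*2))**2 = (-51 + (5 - 1*2))**2 = (-51 + (5 - 2))**2 = (-51 + 3)**2 = (-48)**2 = 2304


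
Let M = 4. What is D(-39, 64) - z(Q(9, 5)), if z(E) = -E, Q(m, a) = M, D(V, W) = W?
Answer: 68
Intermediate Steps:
Q(m, a) = 4
D(-39, 64) - z(Q(9, 5)) = 64 - (-1)*4 = 64 - 1*(-4) = 64 + 4 = 68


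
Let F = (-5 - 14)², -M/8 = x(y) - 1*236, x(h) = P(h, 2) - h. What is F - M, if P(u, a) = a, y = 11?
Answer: -1599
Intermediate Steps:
x(h) = 2 - h
M = 1960 (M = -8*((2 - 1*11) - 1*236) = -8*((2 - 11) - 236) = -8*(-9 - 236) = -8*(-245) = 1960)
F = 361 (F = (-19)² = 361)
F - M = 361 - 1*1960 = 361 - 1960 = -1599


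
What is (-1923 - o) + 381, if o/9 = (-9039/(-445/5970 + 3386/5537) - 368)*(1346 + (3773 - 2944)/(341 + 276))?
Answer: 456871716393823896/2190406147 ≈ 2.0858e+8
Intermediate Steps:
o = -456875094000102570/2190406147 (o = 9*((-9039/(-445/5970 + 3386/5537) - 368)*(1346 + (3773 - 2944)/(341 + 276))) = 9*((-9039/(-445*1/5970 + 3386*(1/5537)) - 368)*(1346 + 829/617)) = 9*((-9039/(-89/1194 + 3386/5537) - 368)*(1346 + 829*(1/617))) = 9*((-9039/3550091/6611178 - 368)*(1346 + 829/617)) = 9*((-9039*6611178/3550091 - 368)*(831311/617)) = 9*((-59758437942/3550091 - 368)*(831311/617)) = 9*(-61064871430/3550091*831311/617) = 9*(-50763899333344730/2190406147) = -456875094000102570/2190406147 ≈ -2.0858e+8)
(-1923 - o) + 381 = (-1923 - 1*(-456875094000102570/2190406147)) + 381 = (-1923 + 456875094000102570/2190406147) + 381 = 456870881849081889/2190406147 + 381 = 456871716393823896/2190406147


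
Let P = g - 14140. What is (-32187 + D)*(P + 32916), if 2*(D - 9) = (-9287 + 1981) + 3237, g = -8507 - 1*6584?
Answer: -252146125/2 ≈ -1.2607e+8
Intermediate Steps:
g = -15091 (g = -8507 - 6584 = -15091)
P = -29231 (P = -15091 - 14140 = -29231)
D = -4051/2 (D = 9 + ((-9287 + 1981) + 3237)/2 = 9 + (-7306 + 3237)/2 = 9 + (1/2)*(-4069) = 9 - 4069/2 = -4051/2 ≈ -2025.5)
(-32187 + D)*(P + 32916) = (-32187 - 4051/2)*(-29231 + 32916) = -68425/2*3685 = -252146125/2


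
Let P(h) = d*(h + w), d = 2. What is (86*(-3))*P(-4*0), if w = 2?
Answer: -1032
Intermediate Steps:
P(h) = 4 + 2*h (P(h) = 2*(h + 2) = 2*(2 + h) = 4 + 2*h)
(86*(-3))*P(-4*0) = (86*(-3))*(4 + 2*(-4*0)) = -258*(4 + 2*0) = -258*(4 + 0) = -258*4 = -1032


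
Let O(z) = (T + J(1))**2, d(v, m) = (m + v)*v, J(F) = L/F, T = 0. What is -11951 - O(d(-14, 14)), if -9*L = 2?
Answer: -968035/81 ≈ -11951.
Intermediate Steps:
L = -2/9 (L = -1/9*2 = -2/9 ≈ -0.22222)
J(F) = -2/(9*F)
d(v, m) = v*(m + v)
O(z) = 4/81 (O(z) = (0 - 2/9/1)**2 = (0 - 2/9*1)**2 = (0 - 2/9)**2 = (-2/9)**2 = 4/81)
-11951 - O(d(-14, 14)) = -11951 - 1*4/81 = -11951 - 4/81 = -968035/81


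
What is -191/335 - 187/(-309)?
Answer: 3626/103515 ≈ 0.035029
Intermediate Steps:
-191/335 - 187/(-309) = -191*1/335 - 187*(-1/309) = -191/335 + 187/309 = 3626/103515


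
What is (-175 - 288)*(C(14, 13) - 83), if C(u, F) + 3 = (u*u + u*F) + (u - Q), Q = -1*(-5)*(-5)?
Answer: -153253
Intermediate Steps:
Q = -25 (Q = 5*(-5) = -25)
C(u, F) = 22 + u + u**2 + F*u (C(u, F) = -3 + ((u*u + u*F) + (u - 1*(-25))) = -3 + ((u**2 + F*u) + (u + 25)) = -3 + ((u**2 + F*u) + (25 + u)) = -3 + (25 + u + u**2 + F*u) = 22 + u + u**2 + F*u)
(-175 - 288)*(C(14, 13) - 83) = (-175 - 288)*((22 + 14 + 14**2 + 13*14) - 83) = -463*((22 + 14 + 196 + 182) - 83) = -463*(414 - 83) = -463*331 = -153253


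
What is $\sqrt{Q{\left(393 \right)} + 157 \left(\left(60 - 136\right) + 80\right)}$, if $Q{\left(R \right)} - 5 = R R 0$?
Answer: $\sqrt{633} \approx 25.159$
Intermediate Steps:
$Q{\left(R \right)} = 5$ ($Q{\left(R \right)} = 5 + R R 0 = 5 + R^{2} \cdot 0 = 5 + 0 = 5$)
$\sqrt{Q{\left(393 \right)} + 157 \left(\left(60 - 136\right) + 80\right)} = \sqrt{5 + 157 \left(\left(60 - 136\right) + 80\right)} = \sqrt{5 + 157 \left(-76 + 80\right)} = \sqrt{5 + 157 \cdot 4} = \sqrt{5 + 628} = \sqrt{633}$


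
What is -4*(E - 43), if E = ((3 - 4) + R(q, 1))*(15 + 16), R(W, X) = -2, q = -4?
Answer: 544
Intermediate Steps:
E = -93 (E = ((3 - 4) - 2)*(15 + 16) = (-1 - 2)*31 = -3*31 = -93)
-4*(E - 43) = -4*(-93 - 43) = -4*(-136) = 544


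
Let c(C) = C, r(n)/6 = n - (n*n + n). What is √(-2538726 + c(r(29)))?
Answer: 2*I*√635943 ≈ 1594.9*I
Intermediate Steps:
r(n) = -6*n² (r(n) = 6*(n - (n*n + n)) = 6*(n - (n² + n)) = 6*(n - (n + n²)) = 6*(n + (-n - n²)) = 6*(-n²) = -6*n²)
√(-2538726 + c(r(29))) = √(-2538726 - 6*29²) = √(-2538726 - 6*841) = √(-2538726 - 5046) = √(-2543772) = 2*I*√635943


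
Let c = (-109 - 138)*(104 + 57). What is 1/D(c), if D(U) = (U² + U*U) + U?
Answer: 1/3162788811 ≈ 3.1618e-10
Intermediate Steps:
c = -39767 (c = -247*161 = -39767)
D(U) = U + 2*U² (D(U) = (U² + U²) + U = 2*U² + U = U + 2*U²)
1/D(c) = 1/(-39767*(1 + 2*(-39767))) = 1/(-39767*(1 - 79534)) = 1/(-39767*(-79533)) = 1/3162788811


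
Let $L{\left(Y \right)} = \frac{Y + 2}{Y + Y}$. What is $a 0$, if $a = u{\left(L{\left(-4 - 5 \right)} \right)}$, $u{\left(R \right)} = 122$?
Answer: $0$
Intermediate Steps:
$L{\left(Y \right)} = \frac{2 + Y}{2 Y}$
$a = 122$
$a 0 = 122 \cdot 0 = 0$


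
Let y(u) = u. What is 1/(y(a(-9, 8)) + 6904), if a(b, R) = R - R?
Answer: 1/6904 ≈ 0.00014484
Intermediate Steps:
a(b, R) = 0
1/(y(a(-9, 8)) + 6904) = 1/(0 + 6904) = 1/6904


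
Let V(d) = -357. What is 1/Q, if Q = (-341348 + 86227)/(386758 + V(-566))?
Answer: -386401/255121 ≈ -1.5146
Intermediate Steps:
Q = -255121/386401 (Q = (-341348 + 86227)/(386758 - 357) = -255121/386401 ≈ -0.66025)
1/Q = 1/(-255121/386401) = -386401/255121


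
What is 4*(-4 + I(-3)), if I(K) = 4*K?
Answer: -64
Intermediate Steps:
4*(-4 + I(-3)) = 4*(-4 + 4*(-3)) = 4*(-4 - 12) = 4*(-16) = -64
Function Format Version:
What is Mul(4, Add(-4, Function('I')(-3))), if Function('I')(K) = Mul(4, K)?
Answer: -64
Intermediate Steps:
Mul(4, Add(-4, Function('I')(-3))) = Mul(4, Add(-4, Mul(4, -3))) = Mul(4, Add(-4, -12)) = Mul(4, -16) = -64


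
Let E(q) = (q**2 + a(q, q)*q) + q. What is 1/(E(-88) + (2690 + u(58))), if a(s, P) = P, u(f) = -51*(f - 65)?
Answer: 1/18447 ≈ 5.4209e-5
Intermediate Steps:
u(f) = 3315 - 51*f (u(f) = -51*(-65 + f) = 3315 - 51*f)
E(q) = q + 2*q**2 (E(q) = (q**2 + q*q) + q = (q**2 + q**2) + q = 2*q**2 + q = q + 2*q**2)
1/(E(-88) + (2690 + u(58))) = 1/(-88*(1 + 2*(-88)) + (2690 + (3315 - 51*58))) = 1/(-88*(1 - 176) + (2690 + (3315 - 2958))) = 1/(-88*(-175) + (2690 + 357)) = 1/(15400 + 3047) = 1/18447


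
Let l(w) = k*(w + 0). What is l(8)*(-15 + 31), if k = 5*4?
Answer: 2560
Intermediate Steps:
k = 20
l(w) = 20*w (l(w) = 20*(w + 0) = 20*w)
l(8)*(-15 + 31) = (20*8)*(-15 + 31) = 160*16 = 2560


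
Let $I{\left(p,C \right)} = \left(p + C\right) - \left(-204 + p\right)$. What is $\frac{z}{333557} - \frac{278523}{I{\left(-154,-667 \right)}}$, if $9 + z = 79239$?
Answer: $\frac{92939979801}{154436891} \approx 601.8$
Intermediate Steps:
$z = 79230$ ($z = -9 + 79239 = 79230$)
$I{\left(p,C \right)} = 204 + C$ ($I{\left(p,C \right)} = \left(C + p\right) - \left(-204 + p\right) = 204 + C$)
$\frac{z}{333557} - \frac{278523}{I{\left(-154,-667 \right)}} = \frac{79230}{333557} - \frac{278523}{204 - 667} = 79230 \cdot \frac{1}{333557} - \frac{278523}{-463} = \frac{79230}{333557} - - \frac{278523}{463} = \frac{79230}{333557} + \frac{278523}{463} = \frac{92939979801}{154436891}$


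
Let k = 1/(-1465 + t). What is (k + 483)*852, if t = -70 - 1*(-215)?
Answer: 45266689/110 ≈ 4.1152e+5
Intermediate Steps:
t = 145 (t = -70 + 215 = 145)
k = -1/1320 (k = 1/(-1465 + 145) = 1/(-1320) = -1/1320 ≈ -0.00075758)
(k + 483)*852 = (-1/1320 + 483)*852 = (637559/1320)*852 = 45266689/110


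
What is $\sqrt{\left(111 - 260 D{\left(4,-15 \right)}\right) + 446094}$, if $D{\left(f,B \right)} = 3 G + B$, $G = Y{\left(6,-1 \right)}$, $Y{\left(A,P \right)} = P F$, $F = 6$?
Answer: $\sqrt{454785} \approx 674.38$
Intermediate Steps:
$Y{\left(A,P \right)} = 6 P$ ($Y{\left(A,P \right)} = P 6 = 6 P$)
$G = -6$ ($G = 6 \left(-1\right) = -6$)
$D{\left(f,B \right)} = -18 + B$ ($D{\left(f,B \right)} = 3 \left(-6\right) + B = -18 + B$)
$\sqrt{\left(111 - 260 D{\left(4,-15 \right)}\right) + 446094} = \sqrt{\left(111 - 260 \left(-18 - 15\right)\right) + 446094} = \sqrt{\left(111 - -8580\right) + 446094} = \sqrt{\left(111 + 8580\right) + 446094} = \sqrt{8691 + 446094} = \sqrt{454785}$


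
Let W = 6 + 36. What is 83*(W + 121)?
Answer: 13529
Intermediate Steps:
W = 42
83*(W + 121) = 83*(42 + 121) = 83*163 = 13529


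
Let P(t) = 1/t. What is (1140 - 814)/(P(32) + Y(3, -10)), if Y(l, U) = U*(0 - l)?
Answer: 10432/961 ≈ 10.855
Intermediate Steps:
Y(l, U) = -U*l (Y(l, U) = U*(-l) = -U*l)
(1140 - 814)/(P(32) + Y(3, -10)) = (1140 - 814)/(1/32 - 1*(-10)*3) = 326/(1/32 + 30) = 326/(961/32) = 326*(32/961) = 10432/961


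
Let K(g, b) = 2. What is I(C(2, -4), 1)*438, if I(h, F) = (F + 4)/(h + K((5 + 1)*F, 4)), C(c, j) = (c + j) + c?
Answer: 1095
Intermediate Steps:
C(c, j) = j + 2*c
I(h, F) = (4 + F)/(2 + h) (I(h, F) = (F + 4)/(h + 2) = (4 + F)/(2 + h))
I(C(2, -4), 1)*438 = ((4 + 1)/(2 + (-4 + 2*2)))*438 = (5/(2 + (-4 + 4)))*438 = (5/(2 + 0))*438 = (5/2)*438 = 1095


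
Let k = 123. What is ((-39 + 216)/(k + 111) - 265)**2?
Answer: 424813321/6084 ≈ 69825.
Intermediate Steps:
((-39 + 216)/(k + 111) - 265)**2 = ((-39 + 216)/(123 + 111) - 265)**2 = (177/234 - 265)**2 = (177*(1/234) - 265)**2 = (59/78 - 265)**2 = (-20611/78)**2 = 424813321/6084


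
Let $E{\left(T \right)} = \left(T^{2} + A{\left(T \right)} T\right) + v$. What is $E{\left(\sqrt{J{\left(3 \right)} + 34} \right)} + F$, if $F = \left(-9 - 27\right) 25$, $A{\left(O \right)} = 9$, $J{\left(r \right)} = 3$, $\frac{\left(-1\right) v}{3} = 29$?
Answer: $-950 + 9 \sqrt{37} \approx -895.25$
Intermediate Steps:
$v = -87$ ($v = \left(-3\right) 29 = -87$)
$F = -900$ ($F = \left(-36\right) 25 = -900$)
$E{\left(T \right)} = -87 + T^{2} + 9 T$ ($E{\left(T \right)} = \left(T^{2} + 9 T\right) - 87 = -87 + T^{2} + 9 T$)
$E{\left(\sqrt{J{\left(3 \right)} + 34} \right)} + F = \left(-87 + \left(\sqrt{3 + 34}\right)^{2} + 9 \sqrt{3 + 34}\right) - 900 = \left(-87 + \left(\sqrt{37}\right)^{2} + 9 \sqrt{37}\right) - 900 = \left(-87 + 37 + 9 \sqrt{37}\right) - 900 = \left(-50 + 9 \sqrt{37}\right) - 900 = -950 + 9 \sqrt{37}$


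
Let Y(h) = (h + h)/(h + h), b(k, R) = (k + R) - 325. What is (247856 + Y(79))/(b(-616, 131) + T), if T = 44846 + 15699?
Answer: 247857/59735 ≈ 4.1493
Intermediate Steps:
b(k, R) = -325 + R + k (b(k, R) = (R + k) - 325 = -325 + R + k)
Y(h) = 1 (Y(h) = (2*h)/((2*h)) = (2*h)*(1/(2*h)) = 1)
T = 60545
(247856 + Y(79))/(b(-616, 131) + T) = (247856 + 1)/((-325 + 131 - 616) + 60545) = 247857/(-810 + 60545) = 247857/59735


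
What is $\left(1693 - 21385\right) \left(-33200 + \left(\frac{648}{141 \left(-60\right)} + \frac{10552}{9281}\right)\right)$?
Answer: $\frac{1425859307563896}{2181035} \approx 6.5375 \cdot 10^{8}$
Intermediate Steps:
$\left(1693 - 21385\right) \left(-33200 + \left(\frac{648}{141 \left(-60\right)} + \frac{10552}{9281}\right)\right) = - 19692 \left(-33200 + \left(\frac{648}{-8460} + 10552 \cdot \frac{1}{9281}\right)\right) = - 19692 \left(-33200 + \left(648 \left(- \frac{1}{8460}\right) + \frac{10552}{9281}\right)\right) = - 19692 \left(-33200 + \left(- \frac{18}{235} + \frac{10552}{9281}\right)\right) = - 19692 \left(-33200 + \frac{2312662}{2181035}\right) = \left(-19692\right) \left(- \frac{72408049338}{2181035}\right) = \frac{1425859307563896}{2181035}$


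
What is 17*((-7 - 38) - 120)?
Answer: -2805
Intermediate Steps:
17*((-7 - 38) - 120) = 17*(-45 - 120) = 17*(-165) = -2805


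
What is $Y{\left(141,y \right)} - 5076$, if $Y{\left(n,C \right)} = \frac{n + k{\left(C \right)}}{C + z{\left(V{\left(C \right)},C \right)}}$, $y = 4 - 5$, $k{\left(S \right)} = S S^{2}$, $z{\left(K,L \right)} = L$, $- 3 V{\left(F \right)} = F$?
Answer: $-5146$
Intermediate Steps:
$V{\left(F \right)} = - \frac{F}{3}$
$k{\left(S \right)} = S^{3}$
$y = -1$ ($y = 4 - 5 = -1$)
$Y{\left(n,C \right)} = \frac{n + C^{3}}{2 C}$ ($Y{\left(n,C \right)} = \frac{n + C^{3}}{C + C} = \frac{n + C^{3}}{2 C}$)
$Y{\left(141,y \right)} - 5076 = \frac{141 + \left(-1\right)^{3}}{2 \left(-1\right)} - 5076 = \frac{1}{2} \left(-1\right) \left(141 - 1\right) - 5076 = \frac{1}{2} \left(-1\right) 140 - 5076 = -70 - 5076 = -5146$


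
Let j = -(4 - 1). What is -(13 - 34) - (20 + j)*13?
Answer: -200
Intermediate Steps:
j = -3 (j = -1*3 = -3)
-(13 - 34) - (20 + j)*13 = -(13 - 34) - (20 - 3)*13 = -1*(-21) - 17*13 = 21 - 1*221 = 21 - 221 = -200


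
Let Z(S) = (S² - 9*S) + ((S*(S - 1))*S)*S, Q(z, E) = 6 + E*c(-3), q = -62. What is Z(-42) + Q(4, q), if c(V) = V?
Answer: 3188118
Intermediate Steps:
Q(z, E) = 6 - 3*E (Q(z, E) = 6 + E*(-3) = 6 - 3*E)
Z(S) = S² - 9*S + S³*(-1 + S) (Z(S) = (S² - 9*S) + ((S*(-1 + S))*S)*S = (S² - 9*S) + (S²*(-1 + S))*S = (S² - 9*S) + S³*(-1 + S) = S² - 9*S + S³*(-1 + S))
Z(-42) + Q(4, q) = -42*(-9 - 42 + (-42)³ - 1*(-42)²) + (6 - 3*(-62)) = -42*(-9 - 42 - 74088 - 1*1764) + (6 + 186) = -42*(-9 - 42 - 74088 - 1764) + 192 = -42*(-75903) + 192 = 3187926 + 192 = 3188118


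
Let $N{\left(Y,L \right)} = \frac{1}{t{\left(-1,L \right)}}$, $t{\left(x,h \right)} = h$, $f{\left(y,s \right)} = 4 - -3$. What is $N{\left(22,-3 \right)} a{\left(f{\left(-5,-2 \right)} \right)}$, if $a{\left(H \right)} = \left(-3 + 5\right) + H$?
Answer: $-3$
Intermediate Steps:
$f{\left(y,s \right)} = 7$ ($f{\left(y,s \right)} = 4 + 3 = 7$)
$a{\left(H \right)} = 2 + H$
$N{\left(Y,L \right)} = \frac{1}{L}$
$N{\left(22,-3 \right)} a{\left(f{\left(-5,-2 \right)} \right)} = \frac{2 + 7}{-3} = \left(- \frac{1}{3}\right) 9 = -3$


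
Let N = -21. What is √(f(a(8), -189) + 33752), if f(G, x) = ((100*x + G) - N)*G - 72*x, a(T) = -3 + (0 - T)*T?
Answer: √1316742 ≈ 1147.5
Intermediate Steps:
a(T) = -3 - T² (a(T) = -3 + (-T)*T = -3 - T²)
f(G, x) = -72*x + G*(21 + G + 100*x) (f(G, x) = ((100*x + G) - 1*(-21))*G - 72*x = ((G + 100*x) + 21)*G - 72*x = (21 + G + 100*x)*G - 72*x = G*(21 + G + 100*x) - 72*x = -72*x + G*(21 + G + 100*x))
√(f(a(8), -189) + 33752) = √(((-3 - 1*8²)² - 72*(-189) + 21*(-3 - 1*8²) + 100*(-3 - 1*8²)*(-189)) + 33752) = √(((-3 - 1*64)² + 13608 + 21*(-3 - 1*64) + 100*(-3 - 1*64)*(-189)) + 33752) = √(((-3 - 64)² + 13608 + 21*(-3 - 64) + 100*(-3 - 64)*(-189)) + 33752) = √(((-67)² + 13608 + 21*(-67) + 100*(-67)*(-189)) + 33752) = √((4489 + 13608 - 1407 + 1266300) + 33752) = √(1282990 + 33752) = √1316742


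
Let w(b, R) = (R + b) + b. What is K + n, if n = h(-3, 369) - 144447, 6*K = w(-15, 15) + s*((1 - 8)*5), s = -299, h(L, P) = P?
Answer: -427009/3 ≈ -1.4234e+5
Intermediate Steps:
w(b, R) = R + 2*b
K = 5225/3 (K = ((15 + 2*(-15)) - 299*(1 - 8)*5)/6 = ((15 - 30) - (-2093)*5)/6 = (-15 - 299*(-35))/6 = (-15 + 10465)/6 = (1/6)*10450 = 5225/3 ≈ 1741.7)
n = -144078 (n = 369 - 144447 = -144078)
K + n = 5225/3 - 144078 = -427009/3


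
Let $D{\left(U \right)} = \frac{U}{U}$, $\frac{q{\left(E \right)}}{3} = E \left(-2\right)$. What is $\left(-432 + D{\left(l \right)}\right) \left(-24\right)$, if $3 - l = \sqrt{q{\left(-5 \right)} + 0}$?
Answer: $10344$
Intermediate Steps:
$q{\left(E \right)} = - 6 E$ ($q{\left(E \right)} = 3 E \left(-2\right) = 3 \left(- 2 E\right) = - 6 E$)
$l = 3 - \sqrt{30}$ ($l = 3 - \sqrt{\left(-6\right) \left(-5\right) + 0} = 3 - \sqrt{30 + 0} = 3 - \sqrt{30} \approx -2.4772$)
$D{\left(U \right)} = 1$
$\left(-432 + D{\left(l \right)}\right) \left(-24\right) = \left(-432 + 1\right) \left(-24\right) = \left(-431\right) \left(-24\right) = 10344$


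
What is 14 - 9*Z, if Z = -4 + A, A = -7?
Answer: 113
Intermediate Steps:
Z = -11 (Z = -4 - 7 = -11)
14 - 9*Z = 14 - 9*(-11) = 14 + 99 = 113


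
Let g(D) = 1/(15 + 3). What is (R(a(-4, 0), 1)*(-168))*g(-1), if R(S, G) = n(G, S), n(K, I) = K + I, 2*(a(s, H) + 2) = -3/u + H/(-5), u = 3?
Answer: 14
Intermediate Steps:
a(s, H) = -5/2 - H/10 (a(s, H) = -2 + (-3/3 + H/(-5))/2 = -2 + (-3*⅓ + H*(-⅕))/2 = -2 + (-1 - H/5)/2 = -2 + (-½ - H/10) = -5/2 - H/10)
n(K, I) = I + K
R(S, G) = G + S (R(S, G) = S + G = G + S)
g(D) = 1/18
(R(a(-4, 0), 1)*(-168))*g(-1) = ((1 + (-5/2 - ⅒*0))*(-168))*(1/18) = ((1 + (-5/2 + 0))*(-168))*(1/18) = ((1 - 5/2)*(-168))*(1/18) = -3/2*(-168)*(1/18) = 252*(1/18) = 14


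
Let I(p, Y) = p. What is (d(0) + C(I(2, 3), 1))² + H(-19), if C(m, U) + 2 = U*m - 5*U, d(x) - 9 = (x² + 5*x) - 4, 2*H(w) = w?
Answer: -19/2 ≈ -9.5000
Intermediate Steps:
H(w) = w/2
d(x) = 5 + x² + 5*x (d(x) = 9 + ((x² + 5*x) - 4) = 9 + (-4 + x² + 5*x) = 5 + x² + 5*x)
C(m, U) = -2 - 5*U + U*m (C(m, U) = -2 + (U*m - 5*U) = -2 + (-5*U + U*m) = -2 - 5*U + U*m)
(d(0) + C(I(2, 3), 1))² + H(-19) = ((5 + 0² + 5*0) + (-2 - 5*1 + 1*2))² + (½)*(-19) = ((5 + 0 + 0) + (-2 - 5 + 2))² - 19/2 = (5 - 5)² - 19/2 = 0² - 19/2 = 0 - 19/2 = -19/2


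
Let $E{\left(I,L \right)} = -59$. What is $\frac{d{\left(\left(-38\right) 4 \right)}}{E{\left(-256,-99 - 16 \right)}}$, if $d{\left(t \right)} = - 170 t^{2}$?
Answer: $\frac{3927680}{59} \approx 66571.0$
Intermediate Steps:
$\frac{d{\left(\left(-38\right) 4 \right)}}{E{\left(-256,-99 - 16 \right)}} = \frac{\left(-170\right) \left(\left(-38\right) 4\right)^{2}}{-59} = - 170 \left(-152\right)^{2} \left(- \frac{1}{59}\right) = \left(-170\right) 23104 \left(- \frac{1}{59}\right) = \left(-3927680\right) \left(- \frac{1}{59}\right) = \frac{3927680}{59}$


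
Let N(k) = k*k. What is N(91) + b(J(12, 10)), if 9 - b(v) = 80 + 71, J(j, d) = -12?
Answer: 8139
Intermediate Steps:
b(v) = -142 (b(v) = 9 - (80 + 71) = 9 - 1*151 = 9 - 151 = -142)
N(k) = k²
N(91) + b(J(12, 10)) = 91² - 142 = 8281 - 142 = 8139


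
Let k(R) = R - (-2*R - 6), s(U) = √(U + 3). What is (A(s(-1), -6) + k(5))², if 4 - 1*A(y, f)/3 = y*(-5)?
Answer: 1539 + 990*√2 ≈ 2939.1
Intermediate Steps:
s(U) = √(3 + U)
k(R) = 6 + 3*R (k(R) = R - (-6 - 2*R) = R + (6 + 2*R) = 6 + 3*R)
A(y, f) = 12 + 15*y (A(y, f) = 12 - 3*y*(-5) = 12 - (-15)*y = 12 + 15*y)
(A(s(-1), -6) + k(5))² = ((12 + 15*√(3 - 1)) + (6 + 3*5))² = ((12 + 15*√2) + (6 + 15))² = ((12 + 15*√2) + 21)² = (33 + 15*√2)²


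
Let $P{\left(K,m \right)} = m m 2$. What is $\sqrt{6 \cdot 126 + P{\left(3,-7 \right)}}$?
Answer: $\sqrt{854} \approx 29.223$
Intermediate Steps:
$P{\left(K,m \right)} = 2 m^{2}$ ($P{\left(K,m \right)} = m^{2} \cdot 2 = 2 m^{2}$)
$\sqrt{6 \cdot 126 + P{\left(3,-7 \right)}} = \sqrt{6 \cdot 126 + 2 \left(-7\right)^{2}} = \sqrt{756 + 2 \cdot 49} = \sqrt{756 + 98} = \sqrt{854}$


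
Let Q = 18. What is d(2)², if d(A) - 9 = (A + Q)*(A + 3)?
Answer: 11881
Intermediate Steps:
d(A) = 9 + (3 + A)*(18 + A) (d(A) = 9 + (A + 18)*(A + 3) = 9 + (18 + A)*(3 + A) = 9 + (3 + A)*(18 + A))
d(2)² = (63 + 2² + 21*2)² = (63 + 4 + 42)² = 109² = 11881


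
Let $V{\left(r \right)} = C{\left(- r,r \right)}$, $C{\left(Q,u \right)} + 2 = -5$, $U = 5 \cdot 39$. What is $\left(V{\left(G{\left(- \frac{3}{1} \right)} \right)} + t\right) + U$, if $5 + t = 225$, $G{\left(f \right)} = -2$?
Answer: $408$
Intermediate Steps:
$U = 195$
$t = 220$ ($t = -5 + 225 = 220$)
$C{\left(Q,u \right)} = -7$ ($C{\left(Q,u \right)} = -2 - 5 = -7$)
$V{\left(r \right)} = -7$
$\left(V{\left(G{\left(- \frac{3}{1} \right)} \right)} + t\right) + U = \left(-7 + 220\right) + 195 = 213 + 195 = 408$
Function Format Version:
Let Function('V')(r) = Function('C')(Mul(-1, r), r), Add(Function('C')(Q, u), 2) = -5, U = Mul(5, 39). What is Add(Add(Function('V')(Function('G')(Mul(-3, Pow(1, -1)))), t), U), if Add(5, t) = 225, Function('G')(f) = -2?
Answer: 408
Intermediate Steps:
U = 195
t = 220 (t = Add(-5, 225) = 220)
Function('C')(Q, u) = -7 (Function('C')(Q, u) = Add(-2, -5) = -7)
Function('V')(r) = -7
Add(Add(Function('V')(Function('G')(Mul(-3, Pow(1, -1)))), t), U) = Add(Add(-7, 220), 195) = Add(213, 195) = 408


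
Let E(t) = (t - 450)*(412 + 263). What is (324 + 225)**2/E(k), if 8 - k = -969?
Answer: 11163/13175 ≈ 0.84729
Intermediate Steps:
k = 977 (k = 8 - 1*(-969) = 8 + 969 = 977)
E(t) = -303750 + 675*t (E(t) = (-450 + t)*675 = -303750 + 675*t)
(324 + 225)**2/E(k) = (324 + 225)**2/(-303750 + 675*977) = 549**2/(-303750 + 659475) = 301401/355725 = 301401*(1/355725) = 11163/13175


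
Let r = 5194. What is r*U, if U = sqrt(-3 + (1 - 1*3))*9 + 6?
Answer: 31164 + 46746*I*sqrt(5) ≈ 31164.0 + 1.0453e+5*I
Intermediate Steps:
U = 6 + 9*I*sqrt(5) (U = sqrt(-3 + (1 - 3))*9 + 6 = sqrt(-3 - 2)*9 + 6 = sqrt(-5)*9 + 6 = (I*sqrt(5))*9 + 6 = 9*I*sqrt(5) + 6 = 6 + 9*I*sqrt(5) ≈ 6.0 + 20.125*I)
r*U = 5194*(6 + 9*I*sqrt(5)) = 31164 + 46746*I*sqrt(5)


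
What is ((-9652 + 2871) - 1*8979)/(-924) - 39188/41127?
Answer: 50995984/3166779 ≈ 16.103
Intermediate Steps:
((-9652 + 2871) - 1*8979)/(-924) - 39188/41127 = (-6781 - 8979)*(-1/924) - 39188*1/41127 = -15760*(-1/924) - 39188/41127 = 3940/231 - 39188/41127 = 50995984/3166779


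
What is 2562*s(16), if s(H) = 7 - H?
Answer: -23058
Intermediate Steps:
2562*s(16) = 2562*(7 - 1*16) = 2562*(7 - 16) = 2562*(-9) = -23058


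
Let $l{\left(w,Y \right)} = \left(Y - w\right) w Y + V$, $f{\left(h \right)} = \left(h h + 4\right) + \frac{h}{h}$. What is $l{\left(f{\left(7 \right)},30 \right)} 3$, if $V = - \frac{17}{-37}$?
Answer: $- \frac{4315629}{37} \approx -1.1664 \cdot 10^{5}$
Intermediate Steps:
$V = \frac{17}{37}$ ($V = \left(-17\right) \left(- \frac{1}{37}\right) = \frac{17}{37} \approx 0.45946$)
$f{\left(h \right)} = 5 + h^{2}$ ($f{\left(h \right)} = \left(h^{2} + 4\right) + 1 = \left(4 + h^{2}\right) + 1 = 5 + h^{2}$)
$l{\left(w,Y \right)} = \frac{17}{37} + Y w \left(Y - w\right)$ ($l{\left(w,Y \right)} = \left(Y - w\right) w Y + \frac{17}{37} = w \left(Y - w\right) Y + \frac{17}{37} = Y w \left(Y - w\right) + \frac{17}{37} = \frac{17}{37} + Y w \left(Y - w\right)$)
$l{\left(f{\left(7 \right)},30 \right)} 3 = \left(\frac{17}{37} + \left(5 + 7^{2}\right) 30^{2} - 30 \left(5 + 7^{2}\right)^{2}\right) 3 = \left(\frac{17}{37} + \left(5 + 49\right) 900 - 30 \left(5 + 49\right)^{2}\right) 3 = \left(\frac{17}{37} + 54 \cdot 900 - 30 \cdot 54^{2}\right) 3 = \left(\frac{17}{37} + 48600 - 30 \cdot 2916\right) 3 = \left(\frac{17}{37} + 48600 - 87480\right) 3 = \left(- \frac{1438543}{37}\right) 3 = - \frac{4315629}{37}$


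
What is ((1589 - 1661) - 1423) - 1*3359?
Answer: -4854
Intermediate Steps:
((1589 - 1661) - 1423) - 1*3359 = (-72 - 1423) - 3359 = -1495 - 3359 = -4854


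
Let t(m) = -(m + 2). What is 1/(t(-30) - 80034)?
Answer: -1/80006 ≈ -1.2499e-5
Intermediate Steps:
t(m) = -2 - m (t(m) = -(2 + m) = -2 - m)
1/(t(-30) - 80034) = 1/((-2 - 1*(-30)) - 80034) = 1/((-2 + 30) - 80034) = 1/(28 - 80034) = 1/(-80006) = -1/80006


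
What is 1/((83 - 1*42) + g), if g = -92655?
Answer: -1/92614 ≈ -1.0798e-5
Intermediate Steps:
1/((83 - 1*42) + g) = 1/((83 - 1*42) - 92655) = 1/((83 - 42) - 92655) = 1/(41 - 92655) = 1/(-92614) = -1/92614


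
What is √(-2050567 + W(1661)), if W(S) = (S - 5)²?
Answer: √691769 ≈ 831.73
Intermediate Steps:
W(S) = (-5 + S)²
√(-2050567 + W(1661)) = √(-2050567 + (-5 + 1661)²) = √(-2050567 + 1656²) = √(-2050567 + 2742336) = √691769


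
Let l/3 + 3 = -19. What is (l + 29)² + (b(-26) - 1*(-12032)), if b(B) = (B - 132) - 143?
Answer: 13100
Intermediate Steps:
l = -66 (l = -9 + 3*(-19) = -9 - 57 = -66)
b(B) = -275 + B (b(B) = (-132 + B) - 143 = -275 + B)
(l + 29)² + (b(-26) - 1*(-12032)) = (-66 + 29)² + ((-275 - 26) - 1*(-12032)) = (-37)² + (-301 + 12032) = 1369 + 11731 = 13100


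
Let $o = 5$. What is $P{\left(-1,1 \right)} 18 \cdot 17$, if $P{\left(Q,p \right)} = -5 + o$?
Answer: $0$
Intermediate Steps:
$P{\left(Q,p \right)} = 0$ ($P{\left(Q,p \right)} = -5 + 5 = 0$)
$P{\left(-1,1 \right)} 18 \cdot 17 = 0 \cdot 18 \cdot 17 = 0 \cdot 17 = 0$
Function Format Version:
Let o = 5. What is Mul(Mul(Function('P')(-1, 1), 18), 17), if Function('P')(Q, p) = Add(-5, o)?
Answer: 0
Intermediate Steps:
Function('P')(Q, p) = 0 (Function('P')(Q, p) = Add(-5, 5) = 0)
Mul(Mul(Function('P')(-1, 1), 18), 17) = Mul(Mul(0, 18), 17) = Mul(0, 17) = 0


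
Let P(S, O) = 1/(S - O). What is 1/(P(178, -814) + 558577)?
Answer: 992/554108385 ≈ 1.7903e-6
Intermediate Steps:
1/(P(178, -814) + 558577) = 1/(-1/(-814 - 1*178) + 558577) = 1/(-1/(-814 - 178) + 558577) = 1/(-1/(-992) + 558577) = 1/(-1*(-1/992) + 558577) = 1/(1/992 + 558577) = 1/(554108385/992) = 992/554108385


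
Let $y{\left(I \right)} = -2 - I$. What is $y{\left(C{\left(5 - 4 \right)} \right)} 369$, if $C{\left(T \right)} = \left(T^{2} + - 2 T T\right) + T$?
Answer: $-738$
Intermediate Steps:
$C{\left(T \right)} = T - T^{2}$ ($C{\left(T \right)} = \left(T^{2} - 2 T^{2}\right) + T = - T^{2} + T = T - T^{2}$)
$y{\left(C{\left(5 - 4 \right)} \right)} 369 = \left(-2 - \left(5 - 4\right) \left(1 - \left(5 - 4\right)\right)\right) 369 = \left(-2 - 1 \left(1 - 1\right)\right) 369 = \left(-2 - 1 \cdot 0\right) 369 = \left(-2 - 0\right) 369 = \left(-2 + 0\right) 369 = \left(-2\right) 369 = -738$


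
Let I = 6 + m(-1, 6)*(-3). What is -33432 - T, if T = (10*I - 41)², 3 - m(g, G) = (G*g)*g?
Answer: -45313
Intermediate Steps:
m(g, G) = 3 - G*g² (m(g, G) = 3 - G*g*g = 3 - G*g²)
I = 15 (I = 6 + (3 - 1*6*(-1)²)*(-3) = 6 + (3 - 1*6*1)*(-3) = 6 + (3 - 6)*(-3) = 6 - 3*(-3) = 6 + 9 = 15)
T = 11881 (T = (10*15 - 41)² = (150 - 41)² = 109² = 11881)
-33432 - T = -33432 - 1*11881 = -33432 - 11881 = -45313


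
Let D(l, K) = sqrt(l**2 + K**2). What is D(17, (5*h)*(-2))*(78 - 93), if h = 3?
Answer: -15*sqrt(1189) ≈ -517.23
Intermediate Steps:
D(l, K) = sqrt(K**2 + l**2)
D(17, (5*h)*(-2))*(78 - 93) = sqrt(((5*3)*(-2))**2 + 17**2)*(78 - 93) = sqrt((15*(-2))**2 + 289)*(-15) = sqrt((-30)**2 + 289)*(-15) = sqrt(900 + 289)*(-15) = sqrt(1189)*(-15) = -15*sqrt(1189)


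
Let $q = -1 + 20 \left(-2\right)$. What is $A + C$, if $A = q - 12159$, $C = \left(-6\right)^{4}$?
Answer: $-10904$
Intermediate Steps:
$q = -41$ ($q = -1 - 40 = -41$)
$C = 1296$
$A = -12200$ ($A = -41 - 12159 = -12200$)
$A + C = -12200 + 1296 = -10904$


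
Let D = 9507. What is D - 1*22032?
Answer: -12525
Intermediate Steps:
D - 1*22032 = 9507 - 1*22032 = 9507 - 22032 = -12525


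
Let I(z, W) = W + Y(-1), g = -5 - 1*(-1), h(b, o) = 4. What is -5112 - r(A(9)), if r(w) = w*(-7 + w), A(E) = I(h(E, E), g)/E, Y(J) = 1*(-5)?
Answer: -5120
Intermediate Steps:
g = -4 (g = -5 + 1 = -4)
Y(J) = -5
I(z, W) = -5 + W (I(z, W) = W - 5 = -5 + W)
A(E) = -9/E (A(E) = (-5 - 4)/E = -9/E)
-5112 - r(A(9)) = -5112 - (-9/9)*(-7 - 9/9) = -5112 - (-9*1/9)*(-7 - 9*1/9) = -5112 - (-1)*(-7 - 1) = -5112 - (-1)*(-8) = -5112 - 1*8 = -5112 - 8 = -5120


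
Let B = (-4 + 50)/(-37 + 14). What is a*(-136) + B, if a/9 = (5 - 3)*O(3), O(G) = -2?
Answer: 4894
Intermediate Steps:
B = -2 (B = 46/(-23) = 46*(-1/23) = -2)
a = -36 (a = 9*((5 - 3)*(-2)) = 9*(2*(-2)) = 9*(-4) = -36)
a*(-136) + B = -36*(-136) - 2 = 4896 - 2 = 4894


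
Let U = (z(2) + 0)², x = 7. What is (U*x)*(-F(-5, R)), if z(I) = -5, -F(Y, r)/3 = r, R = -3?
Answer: -1575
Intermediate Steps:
F(Y, r) = -3*r
U = 25 (U = (-5 + 0)² = (-5)² = 25)
(U*x)*(-F(-5, R)) = (25*7)*(-(-3)*(-3)) = 175*(-1*9) = 175*(-9) = -1575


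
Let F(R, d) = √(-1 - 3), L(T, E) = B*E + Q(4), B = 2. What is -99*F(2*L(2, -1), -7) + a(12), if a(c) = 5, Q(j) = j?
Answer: 5 - 198*I ≈ 5.0 - 198.0*I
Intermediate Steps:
L(T, E) = 4 + 2*E (L(T, E) = 2*E + 4 = 4 + 2*E)
F(R, d) = 2*I (F(R, d) = √(-4) = 2*I)
-99*F(2*L(2, -1), -7) + a(12) = -198*I + 5 = 5 - 198*I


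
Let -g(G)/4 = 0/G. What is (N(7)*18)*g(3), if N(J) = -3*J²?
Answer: 0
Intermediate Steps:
g(G) = 0 (g(G) = -0/G = -4*0 = 0)
(N(7)*18)*g(3) = (-3*7²*18)*0 = (-3*49*18)*0 = -147*18*0 = -2646*0 = 0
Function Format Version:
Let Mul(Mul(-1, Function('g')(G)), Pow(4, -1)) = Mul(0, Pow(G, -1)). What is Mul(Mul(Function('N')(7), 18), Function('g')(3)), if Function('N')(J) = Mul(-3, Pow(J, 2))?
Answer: 0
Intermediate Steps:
Function('g')(G) = 0 (Function('g')(G) = Mul(-4, Mul(0, Pow(G, -1))) = Mul(-4, 0) = 0)
Mul(Mul(Function('N')(7), 18), Function('g')(3)) = Mul(Mul(Mul(-3, Pow(7, 2)), 18), 0) = Mul(Mul(Mul(-3, 49), 18), 0) = Mul(Mul(-147, 18), 0) = Mul(-2646, 0) = 0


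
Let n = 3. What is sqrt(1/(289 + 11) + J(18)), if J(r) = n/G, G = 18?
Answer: sqrt(17)/10 ≈ 0.41231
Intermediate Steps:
J(r) = 1/6 (J(r) = 3/18 = 3*(1/18) = 1/6)
sqrt(1/(289 + 11) + J(18)) = sqrt(1/(289 + 11) + 1/6) = sqrt(1/300 + 1/6) = sqrt(17/100) = sqrt(17)/10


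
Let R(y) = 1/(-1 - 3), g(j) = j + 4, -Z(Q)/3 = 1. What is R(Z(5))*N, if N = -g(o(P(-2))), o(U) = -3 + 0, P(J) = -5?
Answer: ¼ ≈ 0.25000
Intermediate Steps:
o(U) = -3
Z(Q) = -3 (Z(Q) = -3*1 = -3)
g(j) = 4 + j
N = -1 (N = -(4 - 3) = -1*1 = -1)
R(y) = -¼ (R(y) = 1/(-4) = -¼)
R(Z(5))*N = -¼*(-1) = ¼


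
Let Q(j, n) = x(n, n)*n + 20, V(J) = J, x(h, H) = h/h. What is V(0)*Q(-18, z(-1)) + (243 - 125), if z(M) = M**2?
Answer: 118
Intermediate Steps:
x(h, H) = 1
Q(j, n) = 20 + n (Q(j, n) = 1*n + 20 = n + 20 = 20 + n)
V(0)*Q(-18, z(-1)) + (243 - 125) = 0*(20 + (-1)**2) + (243 - 125) = 0*(20 + 1) + 118 = 0*21 + 118 = 0 + 118 = 118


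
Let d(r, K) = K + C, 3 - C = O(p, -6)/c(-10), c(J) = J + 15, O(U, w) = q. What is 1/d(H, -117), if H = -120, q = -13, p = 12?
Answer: -5/557 ≈ -0.0089767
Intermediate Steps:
O(U, w) = -13
c(J) = 15 + J
C = 28/5 (C = 3 - (-13)/(15 - 10) = 3 - (-13)/5 = 3 - 1*(-13/5) = 3 + 13/5 = 28/5 ≈ 5.6000)
d(r, K) = 28/5 + K (d(r, K) = K + 28/5 = 28/5 + K)
1/d(H, -117) = 1/(28/5 - 117) = 1/(-557/5) = -5/557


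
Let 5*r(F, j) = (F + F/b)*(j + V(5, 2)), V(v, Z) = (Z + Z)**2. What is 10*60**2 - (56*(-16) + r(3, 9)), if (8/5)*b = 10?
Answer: 184393/5 ≈ 36879.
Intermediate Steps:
b = 25/4 (b = (5/8)*10 = 25/4 ≈ 6.2500)
V(v, Z) = 4*Z**2 (V(v, Z) = (2*Z)**2 = 4*Z**2)
r(F, j) = 29*F*(16 + j)/125 (r(F, j) = ((F + F/(25/4))*(j + 4*2**2))/5 = ((F + F*(4/25))*(j + 4*4))/5 = ((F + 4*F/25)*(j + 16))/5 = ((29*F/25)*(16 + j))/5 = (29*F*(16 + j)/25)/5 = 29*F*(16 + j)/125)
10*60**2 - (56*(-16) + r(3, 9)) = 10*60**2 - (56*(-16) + (29/125)*3*(16 + 9)) = 10*3600 - (-896 + (29/125)*3*25) = 36000 - (-896 + 87/5) = 36000 - 1*(-4393/5) = 36000 + 4393/5 = 184393/5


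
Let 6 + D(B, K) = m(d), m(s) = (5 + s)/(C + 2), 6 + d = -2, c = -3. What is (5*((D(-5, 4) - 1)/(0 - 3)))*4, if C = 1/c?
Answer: 176/3 ≈ 58.667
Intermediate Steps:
C = -⅓ (C = 1/(-3) = 1*(-⅓) = -⅓ ≈ -0.33333)
d = -8 (d = -6 - 2 = -8)
m(s) = 3 + 3*s/5 (m(s) = (5 + s)/(-⅓ + 2) = (5 + s)/(5/3) = (5 + s)*(⅗) = 3 + 3*s/5)
D(B, K) = -39/5 (D(B, K) = -6 + (3 + (⅗)*(-8)) = -6 + (3 - 24/5) = -6 - 9/5 = -39/5)
(5*((D(-5, 4) - 1)/(0 - 3)))*4 = (5*((-39/5 - 1)/(0 - 3)))*4 = (5*(-44/5/(-3)))*4 = (5*(-44/5*(-⅓)))*4 = (5*(44/15))*4 = (44/3)*4 = 176/3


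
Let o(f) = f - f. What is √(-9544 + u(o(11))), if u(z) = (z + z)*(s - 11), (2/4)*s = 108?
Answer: 2*I*√2386 ≈ 97.693*I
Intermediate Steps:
s = 216 (s = 2*108 = 216)
o(f) = 0
u(z) = 410*z (u(z) = (z + z)*(216 - 11) = (2*z)*205 = 410*z)
√(-9544 + u(o(11))) = √(-9544 + 410*0) = √(-9544 + 0) = √(-9544) = 2*I*√2386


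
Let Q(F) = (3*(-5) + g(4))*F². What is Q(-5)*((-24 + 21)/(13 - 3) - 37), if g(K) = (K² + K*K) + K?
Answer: -39165/2 ≈ -19583.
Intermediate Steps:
g(K) = K + 2*K² (g(K) = (K² + K²) + K = 2*K² + K = K + 2*K²)
Q(F) = 21*F² (Q(F) = (3*(-5) + 4*(1 + 2*4))*F² = (-15 + 4*(1 + 8))*F² = (-15 + 4*9)*F² = (-15 + 36)*F² = 21*F²)
Q(-5)*((-24 + 21)/(13 - 3) - 37) = (21*(-5)²)*((-24 + 21)/(13 - 3) - 37) = (21*25)*(-3/10 - 37) = 525*(-3*⅒ - 37) = 525*(-3/10 - 37) = 525*(-373/10) = -39165/2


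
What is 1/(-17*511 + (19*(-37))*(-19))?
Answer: 1/4670 ≈ 0.00021413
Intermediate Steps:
1/(-17*511 + (19*(-37))*(-19)) = 1/(-8687 - 703*(-19)) = 1/(-8687 + 13357) = 1/4670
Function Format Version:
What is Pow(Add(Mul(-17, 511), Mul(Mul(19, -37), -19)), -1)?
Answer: Rational(1, 4670) ≈ 0.00021413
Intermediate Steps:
Pow(Add(Mul(-17, 511), Mul(Mul(19, -37), -19)), -1) = Pow(Add(-8687, Mul(-703, -19)), -1) = Pow(Add(-8687, 13357), -1) = Pow(4670, -1) = Rational(1, 4670)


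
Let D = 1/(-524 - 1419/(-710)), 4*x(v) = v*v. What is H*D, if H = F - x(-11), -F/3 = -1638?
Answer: -6934925/741242 ≈ -9.3558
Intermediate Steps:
x(v) = v²/4 (x(v) = (v*v)/4 = v²/4)
F = 4914 (F = -3*(-1638) = 4914)
D = -710/370621 (D = 1/(-524 - 1419*(-1/710)) = 1/(-524 + 1419/710) = 1/(-370621/710) = -710/370621 ≈ -0.0019157)
H = 19535/4 (H = 4914 - (-11)²/4 = 4914 - 121/4 = 19535/4 ≈ 4883.8)
H*D = (19535/4)*(-710/370621) = -6934925/741242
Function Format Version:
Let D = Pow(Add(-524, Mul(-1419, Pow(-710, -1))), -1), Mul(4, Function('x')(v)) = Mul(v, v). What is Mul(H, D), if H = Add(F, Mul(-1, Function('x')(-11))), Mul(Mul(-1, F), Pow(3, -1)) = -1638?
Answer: Rational(-6934925, 741242) ≈ -9.3558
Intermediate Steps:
Function('x')(v) = Mul(Rational(1, 4), Pow(v, 2)) (Function('x')(v) = Mul(Rational(1, 4), Mul(v, v)) = Mul(Rational(1, 4), Pow(v, 2)))
F = 4914 (F = Mul(-3, -1638) = 4914)
D = Rational(-710, 370621) (D = Pow(Add(-524, Mul(-1419, Rational(-1, 710))), -1) = Pow(Add(-524, Rational(1419, 710)), -1) = Pow(Rational(-370621, 710), -1) = Rational(-710, 370621) ≈ -0.0019157)
H = Rational(19535, 4) (H = Add(4914, Mul(-1, Mul(Rational(1, 4), Pow(-11, 2)))) = Add(4914, Mul(-1, Mul(Rational(1, 4), 121))) = Add(4914, Mul(-1, Rational(121, 4))) = Add(4914, Rational(-121, 4)) = Rational(19535, 4) ≈ 4883.8)
Mul(H, D) = Mul(Rational(19535, 4), Rational(-710, 370621)) = Rational(-6934925, 741242)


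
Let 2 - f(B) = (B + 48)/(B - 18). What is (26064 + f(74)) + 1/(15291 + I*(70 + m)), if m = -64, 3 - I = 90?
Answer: 10778224231/413532 ≈ 26064.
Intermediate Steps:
I = -87 (I = 3 - 1*90 = 3 - 90 = -87)
f(B) = 2 - (48 + B)/(-18 + B) (f(B) = 2 - (B + 48)/(B - 18) = 2 - (48 + B)/(-18 + B))
(26064 + f(74)) + 1/(15291 + I*(70 + m)) = (26064 + (-84 + 74)/(-18 + 74)) + 1/(15291 - 87*(70 - 64)) = (26064 - 10/56) + 1/(15291 - 87*6) = (26064 + (1/56)*(-10)) + 1/(15291 - 522) = (26064 - 5/28) + 1/14769 = 729787/28 + 1/14769 = 10778224231/413532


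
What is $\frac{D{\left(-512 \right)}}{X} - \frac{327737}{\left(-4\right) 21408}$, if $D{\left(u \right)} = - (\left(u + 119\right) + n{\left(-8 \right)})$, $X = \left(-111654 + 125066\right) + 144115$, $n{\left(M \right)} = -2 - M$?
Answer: $\frac{5740062887}{1498816896} \approx 3.8297$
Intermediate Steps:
$X = 157527$ ($X = 13412 + 144115 = 157527$)
$D{\left(u \right)} = -125 - u$ ($D{\left(u \right)} = - (\left(u + 119\right) - -6) = - (\left(119 + u\right) + \left(-2 + 8\right)) = - (\left(119 + u\right) + 6) = - (125 + u) = -125 - u$)
$\frac{D{\left(-512 \right)}}{X} - \frac{327737}{\left(-4\right) 21408} = \frac{-125 - -512}{157527} - \frac{327737}{\left(-4\right) 21408} = \left(-125 + 512\right) \frac{1}{157527} - \frac{327737}{-85632} = 387 \cdot \frac{1}{157527} - - \frac{327737}{85632} = \frac{43}{17503} + \frac{327737}{85632} = \frac{5740062887}{1498816896}$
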